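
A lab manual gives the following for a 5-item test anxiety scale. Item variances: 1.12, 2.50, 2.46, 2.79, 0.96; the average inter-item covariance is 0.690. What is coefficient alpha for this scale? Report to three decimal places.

coefficient alpha = 0.730

sum of item variances = 1.12 + 2.50 + 2.46 + 2.79 + 0.96 = 9.83
Sum of the 10 distinct covariances = 10 × 0.690 = 6.900
total variance = sum of item variances + 2·Σcov = 9.83 + 2 × 6.900 = 23.630
α = (5/4)·(1 − 9.83/23.630) = 0.730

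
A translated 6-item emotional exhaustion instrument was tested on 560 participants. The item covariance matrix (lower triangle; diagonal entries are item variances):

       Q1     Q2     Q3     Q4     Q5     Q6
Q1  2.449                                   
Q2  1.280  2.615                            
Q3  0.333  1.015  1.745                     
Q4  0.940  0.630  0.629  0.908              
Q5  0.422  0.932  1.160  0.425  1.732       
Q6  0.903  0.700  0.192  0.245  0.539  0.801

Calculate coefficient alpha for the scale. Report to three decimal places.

α = 0.802

Σσᵢ² = 2.449 + 2.615 + 1.745 + 0.908 + 1.732 + 0.801 = 10.250
Sum of the distinct covariances = 10.345
total variance = 10.250 + 2 × 10.345 = 30.940
α = (k/(k−1))·(1 − Σσᵢ²/total variance) = (6/5)·(1 − 10.250/30.940) = 0.802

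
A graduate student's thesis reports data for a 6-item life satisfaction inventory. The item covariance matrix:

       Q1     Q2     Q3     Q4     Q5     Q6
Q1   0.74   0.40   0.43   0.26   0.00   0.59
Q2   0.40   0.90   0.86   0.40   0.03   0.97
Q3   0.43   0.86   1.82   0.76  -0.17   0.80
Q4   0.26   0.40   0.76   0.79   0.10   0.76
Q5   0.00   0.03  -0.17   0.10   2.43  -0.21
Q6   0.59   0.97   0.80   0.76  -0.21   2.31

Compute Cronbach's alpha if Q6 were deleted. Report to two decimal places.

Remaining items: Q1, Q2, Q3, Q4, Q5 (k = 5).
ΣVar(i) = 0.74 + 0.90 + 1.82 + 0.79 + 2.43 = 6.68
σ²_total = 6.68 + 2 × 3.07 = 12.82
α (item deleted) = (5/4)·(1 − 6.68/12.82) = 0.60

α = 0.60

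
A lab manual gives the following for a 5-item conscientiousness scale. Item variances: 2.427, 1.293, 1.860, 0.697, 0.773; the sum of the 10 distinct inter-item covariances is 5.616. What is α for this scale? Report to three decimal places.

α = 0.768

ΣVar(i) = 2.427 + 1.293 + 1.860 + 0.697 + 0.773 = 7.050
Sum of distinct covariances = 5.616
total variance = ΣVar(i) + 2·Σcov = 7.050 + 2 × 5.616 = 18.282
α = (5/4)·(1 − 7.050/18.282) = 0.768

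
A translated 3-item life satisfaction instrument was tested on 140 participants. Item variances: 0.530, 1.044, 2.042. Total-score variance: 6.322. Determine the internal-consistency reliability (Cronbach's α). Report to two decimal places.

Σσ²ᵢ = 0.530 + 1.044 + 2.042 = 3.616
α = (k/(k−1))·(1 − Σσ²ᵢ/σ²_T) = (3/2)·(1 − 3.616/6.322) = 0.64

α = 0.64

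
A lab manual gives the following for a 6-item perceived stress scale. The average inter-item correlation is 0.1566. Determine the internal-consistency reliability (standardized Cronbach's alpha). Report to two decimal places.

Standardized α = k·r̄ / (1 + (k−1)·r̄) = 6 × 0.1566 / (1 + 5 × 0.1566)
  = 0.9396 / 1.7830 = 0.53

α = 0.53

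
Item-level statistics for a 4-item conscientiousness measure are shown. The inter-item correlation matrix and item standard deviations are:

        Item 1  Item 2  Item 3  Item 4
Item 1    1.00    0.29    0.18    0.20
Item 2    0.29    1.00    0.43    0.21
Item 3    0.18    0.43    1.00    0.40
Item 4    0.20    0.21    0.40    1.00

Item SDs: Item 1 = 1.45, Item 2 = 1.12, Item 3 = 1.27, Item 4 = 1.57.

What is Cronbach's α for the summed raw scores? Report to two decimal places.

Σσ²ᵢ = 1.45² + 1.12² + 1.27² + 1.57² = 7.4347
Covariances σ_ij = r_ij · s_i · s_j:
  σ(Item 1,Item 2) = 0.29 × 1.45 × 1.12 = 0.4710
  σ(Item 1,Item 3) = 0.18 × 1.45 × 1.27 = 0.3315
  σ(Item 1,Item 4) = 0.20 × 1.45 × 1.57 = 0.4553
  σ(Item 2,Item 3) = 0.43 × 1.12 × 1.27 = 0.6116
  σ(Item 2,Item 4) = 0.21 × 1.12 × 1.57 = 0.3693
  σ(Item 3,Item 4) = 0.40 × 1.27 × 1.57 = 0.7976
σ²_T = Σσ²ᵢ + 2·Σσ_ij = 7.4347 + 2 × 3.0363 = 13.5073
α = (4/3)·(1 − 7.4347/13.5073) = 0.60

α = 0.60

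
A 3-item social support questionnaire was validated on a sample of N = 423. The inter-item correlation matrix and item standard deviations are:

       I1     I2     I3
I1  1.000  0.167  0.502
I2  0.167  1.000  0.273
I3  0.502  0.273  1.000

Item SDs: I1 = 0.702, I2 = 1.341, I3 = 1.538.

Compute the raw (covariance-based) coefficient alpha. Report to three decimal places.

Σσ²ᵢ = 0.702² + 1.341² + 1.538² = 4.6565
Covariances σ_ij = r_ij · s_i · s_j:
  σ(I1,I2) = 0.167 × 0.702 × 1.341 = 0.1572
  σ(I1,I3) = 0.502 × 0.702 × 1.538 = 0.5420
  σ(I2,I3) = 0.273 × 1.341 × 1.538 = 0.5631
σ²_T = Σσ²ᵢ + 2·Σσ_ij = 4.6565 + 2 × 1.2623 = 7.1811
α = (3/2)·(1 − 4.6565/7.1811) = 0.527

α = 0.527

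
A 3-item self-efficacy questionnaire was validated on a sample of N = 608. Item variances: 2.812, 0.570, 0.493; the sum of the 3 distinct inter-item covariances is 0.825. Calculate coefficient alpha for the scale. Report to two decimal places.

α = 0.45

Σσᵢ² = 2.812 + 0.570 + 0.493 = 3.875
Sum of distinct covariances = 0.825
σ²_T = Σσᵢ² + 2·Σcov = 3.875 + 2 × 0.825 = 5.525
α = (3/2)·(1 − 3.875/5.525) = 0.45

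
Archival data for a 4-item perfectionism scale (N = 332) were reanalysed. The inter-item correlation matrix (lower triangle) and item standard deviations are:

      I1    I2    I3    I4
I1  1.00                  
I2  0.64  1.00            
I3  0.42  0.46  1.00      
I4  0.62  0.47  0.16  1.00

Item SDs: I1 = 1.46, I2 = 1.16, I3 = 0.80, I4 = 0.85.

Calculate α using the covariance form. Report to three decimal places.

Σσ²ᵢ = 1.46² + 1.16² + 0.80² + 0.85² = 4.8397
Covariances σ_ij = r_ij · s_i · s_j:
  σ(I1,I2) = 0.64 × 1.46 × 1.16 = 1.0839
  σ(I1,I3) = 0.42 × 1.46 × 0.80 = 0.4906
  σ(I1,I4) = 0.62 × 1.46 × 0.85 = 0.7694
  σ(I2,I3) = 0.46 × 1.16 × 0.80 = 0.4269
  σ(I2,I4) = 0.47 × 1.16 × 0.85 = 0.4634
  σ(I3,I4) = 0.16 × 0.80 × 0.85 = 0.1088
σ²_T = Σσ²ᵢ + 2·Σσ_ij = 4.8397 + 2 × 3.3430 = 11.5257
α = (4/3)·(1 − 4.8397/11.5257) = 0.773

α = 0.773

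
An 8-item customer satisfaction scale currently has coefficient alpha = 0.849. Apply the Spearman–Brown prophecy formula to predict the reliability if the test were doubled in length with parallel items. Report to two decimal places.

predicted reliability = 0.92

Length factor m = 2
α' = m·α / (1 + (m−1)·α)
   = 2 × 0.849 / (1 + (2 − 1) × 0.849)
   = 1.6980 / 1.8490 = 0.92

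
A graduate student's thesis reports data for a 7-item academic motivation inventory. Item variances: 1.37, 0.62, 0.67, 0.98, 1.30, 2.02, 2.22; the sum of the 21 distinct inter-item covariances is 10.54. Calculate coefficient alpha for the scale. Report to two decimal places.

ΣVar(i) = 1.37 + 0.62 + 0.67 + 0.98 + 1.30 + 2.02 + 2.22 = 9.18
Sum of distinct covariances = 10.54
total variance = ΣVar(i) + 2·Σcov = 9.18 + 2 × 10.54 = 30.26
α = (7/6)·(1 − 9.18/30.26) = 0.81

coefficient alpha = 0.81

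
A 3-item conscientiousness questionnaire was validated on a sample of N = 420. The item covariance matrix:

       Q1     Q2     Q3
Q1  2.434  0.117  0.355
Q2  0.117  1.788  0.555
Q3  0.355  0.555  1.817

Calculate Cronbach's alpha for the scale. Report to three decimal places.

Σσᵢ² = 2.434 + 1.788 + 1.817 = 6.039
Sum of off-diagonal covariances = 1.027
σ²_total = 6.039 + 2 × 1.027 = 8.093
α = (k/(k−1))·(1 − Σσᵢ²/σ²_total) = (3/2)·(1 − 6.039/8.093) = 0.381

Cronbach's alpha = 0.381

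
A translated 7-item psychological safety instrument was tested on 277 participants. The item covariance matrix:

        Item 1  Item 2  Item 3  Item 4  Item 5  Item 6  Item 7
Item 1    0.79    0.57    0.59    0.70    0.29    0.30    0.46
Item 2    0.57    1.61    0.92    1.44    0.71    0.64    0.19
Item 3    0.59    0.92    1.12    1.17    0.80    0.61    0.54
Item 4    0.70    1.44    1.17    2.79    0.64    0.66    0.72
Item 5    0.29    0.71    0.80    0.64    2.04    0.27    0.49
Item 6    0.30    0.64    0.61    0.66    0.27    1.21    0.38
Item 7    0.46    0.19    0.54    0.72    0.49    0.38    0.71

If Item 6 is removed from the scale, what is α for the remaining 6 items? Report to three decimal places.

α = 0.832

Remaining items: Item 1, Item 2, Item 3, Item 4, Item 5, Item 7 (k = 6).
sum of item variances = 0.79 + 1.61 + 1.12 + 2.79 + 2.04 + 0.71 = 9.06
σ²_total = 9.06 + 2 × 10.23 = 29.52
α (item deleted) = (6/5)·(1 − 9.06/29.52) = 0.832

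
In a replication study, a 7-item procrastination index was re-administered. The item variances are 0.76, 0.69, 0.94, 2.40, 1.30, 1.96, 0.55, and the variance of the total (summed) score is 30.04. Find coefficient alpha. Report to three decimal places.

coefficient alpha = 0.833

Σσᵢ² = 0.76 + 0.69 + 0.94 + 2.40 + 1.30 + 1.96 + 0.55 = 8.60
α = (k/(k−1))·(1 − Σσᵢ²/σ²_T) = (7/6)·(1 − 8.60/30.04) = 0.833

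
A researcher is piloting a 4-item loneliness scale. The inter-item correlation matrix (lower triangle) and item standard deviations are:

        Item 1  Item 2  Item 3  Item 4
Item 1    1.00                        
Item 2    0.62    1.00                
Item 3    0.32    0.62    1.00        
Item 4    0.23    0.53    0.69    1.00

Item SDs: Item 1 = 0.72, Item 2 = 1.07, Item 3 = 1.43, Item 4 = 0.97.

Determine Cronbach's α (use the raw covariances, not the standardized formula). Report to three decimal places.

Σσ²ᵢ = 0.72² + 1.07² + 1.43² + 0.97² = 4.6491
Covariances σ_ij = r_ij · s_i · s_j:
  σ(Item 1,Item 2) = 0.62 × 0.72 × 1.07 = 0.4776
  σ(Item 1,Item 3) = 0.32 × 0.72 × 1.43 = 0.3295
  σ(Item 1,Item 4) = 0.23 × 0.72 × 0.97 = 0.1606
  σ(Item 2,Item 3) = 0.62 × 1.07 × 1.43 = 0.9487
  σ(Item 2,Item 4) = 0.53 × 1.07 × 0.97 = 0.5501
  σ(Item 3,Item 4) = 0.69 × 1.43 × 0.97 = 0.9571
σ²_T = Σσ²ᵢ + 2·Σσ_ij = 4.6491 + 2 × 3.4236 = 11.4963
α = (4/3)·(1 − 4.6491/11.4963) = 0.794

Cronbach's α = 0.794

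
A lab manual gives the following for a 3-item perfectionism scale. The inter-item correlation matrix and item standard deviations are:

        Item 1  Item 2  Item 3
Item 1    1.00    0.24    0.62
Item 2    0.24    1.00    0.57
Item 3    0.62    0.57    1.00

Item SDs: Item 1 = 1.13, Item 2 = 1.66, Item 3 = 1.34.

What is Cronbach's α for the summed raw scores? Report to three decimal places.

α = 0.715

Σσ²ᵢ = 1.13² + 1.66² + 1.34² = 5.8281
Covariances σ_ij = r_ij · s_i · s_j:
  σ(Item 1,Item 2) = 0.24 × 1.13 × 1.66 = 0.4502
  σ(Item 1,Item 3) = 0.62 × 1.13 × 1.34 = 0.9388
  σ(Item 2,Item 3) = 0.57 × 1.66 × 1.34 = 1.2679
σ²_T = Σσ²ᵢ + 2·Σσ_ij = 5.8281 + 2 × 2.6569 = 11.1419
α = (3/2)·(1 − 5.8281/11.1419) = 0.715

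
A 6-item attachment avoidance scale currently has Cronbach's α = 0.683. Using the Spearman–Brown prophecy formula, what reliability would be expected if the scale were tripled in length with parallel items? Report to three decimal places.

predicted reliability = 0.866

Length factor m = 3
α' = m·α / (1 + (m−1)·α)
   = 3 × 0.683 / (1 + (3 − 1) × 0.683)
   = 2.0490 / 2.3660 = 0.866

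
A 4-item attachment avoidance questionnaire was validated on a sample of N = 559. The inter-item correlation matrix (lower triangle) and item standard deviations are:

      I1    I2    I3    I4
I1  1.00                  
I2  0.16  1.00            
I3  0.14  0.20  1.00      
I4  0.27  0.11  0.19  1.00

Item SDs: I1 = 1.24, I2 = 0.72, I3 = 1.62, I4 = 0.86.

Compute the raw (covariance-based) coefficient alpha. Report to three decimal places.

α = 0.427

Σσ²ᵢ = 1.24² + 0.72² + 1.62² + 0.86² = 5.4200
Covariances σ_ij = r_ij · s_i · s_j:
  σ(I1,I2) = 0.16 × 1.24 × 0.72 = 0.1428
  σ(I1,I3) = 0.14 × 1.24 × 1.62 = 0.2812
  σ(I1,I4) = 0.27 × 1.24 × 0.86 = 0.2879
  σ(I2,I3) = 0.20 × 0.72 × 1.62 = 0.2333
  σ(I2,I4) = 0.11 × 0.72 × 0.86 = 0.0681
  σ(I3,I4) = 0.19 × 1.62 × 0.86 = 0.2647
σ²_T = Σσ²ᵢ + 2·Σσ_ij = 5.4200 + 2 × 1.2780 = 7.9760
α = (4/3)·(1 − 5.4200/7.9760) = 0.427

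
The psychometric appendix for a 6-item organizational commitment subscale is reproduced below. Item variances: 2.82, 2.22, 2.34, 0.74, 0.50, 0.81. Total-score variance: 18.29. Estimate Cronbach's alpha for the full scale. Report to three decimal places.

Σσᵢ² = 2.82 + 2.22 + 2.34 + 0.74 + 0.50 + 0.81 = 9.43
α = (k/(k−1))·(1 − Σσᵢ²/σ²_total) = (6/5)·(1 − 9.43/18.29) = 0.581

Cronbach's alpha = 0.581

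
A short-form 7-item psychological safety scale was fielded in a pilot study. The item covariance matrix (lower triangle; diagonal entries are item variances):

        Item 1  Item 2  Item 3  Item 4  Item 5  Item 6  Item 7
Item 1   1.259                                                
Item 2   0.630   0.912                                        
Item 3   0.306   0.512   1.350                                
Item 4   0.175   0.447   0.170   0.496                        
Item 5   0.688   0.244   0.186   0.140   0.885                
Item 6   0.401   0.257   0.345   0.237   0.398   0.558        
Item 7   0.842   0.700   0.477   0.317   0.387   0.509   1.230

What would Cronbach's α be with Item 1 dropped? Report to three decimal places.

Remaining items: Item 2, Item 3, Item 4, Item 5, Item 6, Item 7 (k = 6).
Σσ²ᵢ = 0.912 + 1.350 + 0.496 + 0.885 + 0.558 + 1.230 = 5.431
total variance = 5.431 + 2 × 5.326 = 16.083
α (item deleted) = (6/5)·(1 − 5.431/16.083) = 0.795

Cronbach's α = 0.795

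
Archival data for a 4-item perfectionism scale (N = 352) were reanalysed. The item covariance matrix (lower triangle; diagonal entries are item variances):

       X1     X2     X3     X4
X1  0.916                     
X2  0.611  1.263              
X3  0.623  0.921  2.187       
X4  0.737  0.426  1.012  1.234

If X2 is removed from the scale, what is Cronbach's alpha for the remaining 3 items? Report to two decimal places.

Remaining items: X1, X3, X4 (k = 3).
ΣVar(i) = 0.916 + 2.187 + 1.234 = 4.337
total variance = 4.337 + 2 × 2.372 = 9.081
α (item deleted) = (3/2)·(1 − 4.337/9.081) = 0.78

α = 0.78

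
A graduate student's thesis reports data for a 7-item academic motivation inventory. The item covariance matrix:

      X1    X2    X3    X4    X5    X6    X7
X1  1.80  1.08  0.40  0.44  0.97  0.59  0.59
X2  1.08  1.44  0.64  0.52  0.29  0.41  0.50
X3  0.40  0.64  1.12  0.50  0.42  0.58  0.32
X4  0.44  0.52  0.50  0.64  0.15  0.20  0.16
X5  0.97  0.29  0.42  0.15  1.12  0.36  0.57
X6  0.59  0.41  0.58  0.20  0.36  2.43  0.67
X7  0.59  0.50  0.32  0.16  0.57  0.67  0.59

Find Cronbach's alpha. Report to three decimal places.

Σσ²ᵢ = 1.80 + 1.44 + 1.12 + 0.64 + 1.12 + 2.43 + 0.59 = 9.14
Sum of the distinct covariances = 10.36
total variance = 9.14 + 2 × 10.36 = 29.86
α = (k/(k−1))·(1 − Σσ²ᵢ/total variance) = (7/6)·(1 − 9.14/29.86) = 0.810

α = 0.810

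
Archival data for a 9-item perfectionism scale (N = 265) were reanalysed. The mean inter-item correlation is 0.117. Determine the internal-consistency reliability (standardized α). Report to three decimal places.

α = 0.544

Standardized α = k·r̄ / (1 + (k−1)·r̄) = 9 × 0.117 / (1 + 8 × 0.117)
  = 1.0530 / 1.9360 = 0.544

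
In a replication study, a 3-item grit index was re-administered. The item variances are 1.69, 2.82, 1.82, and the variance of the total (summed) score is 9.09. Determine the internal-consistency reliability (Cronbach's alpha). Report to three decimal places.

ΣVar(i) = 1.69 + 2.82 + 1.82 = 6.33
α = (k/(k−1))·(1 − ΣVar(i)/σ²_total) = (3/2)·(1 − 6.33/9.09) = 0.455

Cronbach's alpha = 0.455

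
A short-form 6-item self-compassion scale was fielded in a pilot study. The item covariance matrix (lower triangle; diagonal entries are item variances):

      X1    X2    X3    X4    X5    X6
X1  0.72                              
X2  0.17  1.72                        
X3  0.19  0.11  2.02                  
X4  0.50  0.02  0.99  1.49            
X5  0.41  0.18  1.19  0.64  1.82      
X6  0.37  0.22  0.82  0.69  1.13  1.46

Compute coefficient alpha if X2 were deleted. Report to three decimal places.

α = 0.811

Remaining items: X1, X3, X4, X5, X6 (k = 5).
Σσ²ᵢ = 0.72 + 2.02 + 1.49 + 1.82 + 1.46 = 7.51
total variance = 7.51 + 2 × 6.93 = 21.37
α (item deleted) = (5/4)·(1 − 7.51/21.37) = 0.811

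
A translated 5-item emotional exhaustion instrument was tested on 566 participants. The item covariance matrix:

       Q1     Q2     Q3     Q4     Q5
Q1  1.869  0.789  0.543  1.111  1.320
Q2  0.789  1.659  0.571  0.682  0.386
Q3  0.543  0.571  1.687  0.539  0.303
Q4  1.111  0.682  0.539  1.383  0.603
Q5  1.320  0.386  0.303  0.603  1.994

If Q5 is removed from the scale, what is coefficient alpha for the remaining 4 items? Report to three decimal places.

Remaining items: Q1, Q2, Q3, Q4 (k = 4).
ΣVar(i) = 1.869 + 1.659 + 1.687 + 1.383 = 6.598
Var(T) = 6.598 + 2 × 4.235 = 15.068
α (item deleted) = (4/3)·(1 − 6.598/15.068) = 0.749

coefficient alpha = 0.749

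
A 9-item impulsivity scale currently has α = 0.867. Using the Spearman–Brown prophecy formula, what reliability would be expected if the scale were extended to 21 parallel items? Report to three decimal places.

Length factor m = 21/9 = 2.3333
α' = m·α / (1 + (m−1)·α)
   = 21/9 × 0.867 / (1 + (21/9 − 1) × 0.867)
   = 2.0230 / 2.1560 = 0.938

predicted reliability = 0.938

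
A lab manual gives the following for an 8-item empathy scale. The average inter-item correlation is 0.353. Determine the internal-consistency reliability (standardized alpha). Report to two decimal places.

standardized alpha = 0.81

Standardized α = k·r̄ / (1 + (k−1)·r̄) = 8 × 0.353 / (1 + 7 × 0.353)
  = 2.8240 / 3.4710 = 0.81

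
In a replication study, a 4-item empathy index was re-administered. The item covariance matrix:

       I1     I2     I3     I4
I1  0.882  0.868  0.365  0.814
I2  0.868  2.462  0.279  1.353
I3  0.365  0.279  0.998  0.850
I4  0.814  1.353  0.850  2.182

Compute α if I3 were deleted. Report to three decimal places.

α = 0.785

Remaining items: I1, I2, I4 (k = 3).
Σσᵢ² = 0.882 + 2.462 + 2.182 = 5.526
σ²_total = 5.526 + 2 × 3.035 = 11.596
α (item deleted) = (3/2)·(1 − 5.526/11.596) = 0.785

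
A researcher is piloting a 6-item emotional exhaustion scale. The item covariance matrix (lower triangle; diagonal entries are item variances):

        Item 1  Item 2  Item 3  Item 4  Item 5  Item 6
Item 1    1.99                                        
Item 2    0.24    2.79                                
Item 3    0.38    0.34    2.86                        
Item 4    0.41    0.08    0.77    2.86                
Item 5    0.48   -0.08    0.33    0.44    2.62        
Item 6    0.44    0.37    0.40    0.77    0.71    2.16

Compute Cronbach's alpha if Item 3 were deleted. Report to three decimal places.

Cronbach's alpha = 0.479

Remaining items: Item 1, Item 2, Item 4, Item 5, Item 6 (k = 5).
ΣVar(i) = 1.99 + 2.79 + 2.86 + 2.62 + 2.16 = 12.42
total variance = 12.42 + 2 × 3.86 = 20.14
α (item deleted) = (5/4)·(1 − 12.42/20.14) = 0.479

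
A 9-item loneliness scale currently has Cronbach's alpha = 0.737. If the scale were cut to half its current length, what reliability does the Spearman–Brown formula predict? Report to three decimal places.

predicted reliability = 0.584

Length factor m = 1/2
α' = m·α / (1 − (1−m)·α)
   = 1/2 × 0.737 / (1 − (1 − 1/2) × 0.737)
   = 0.3685 / 0.6315 = 0.584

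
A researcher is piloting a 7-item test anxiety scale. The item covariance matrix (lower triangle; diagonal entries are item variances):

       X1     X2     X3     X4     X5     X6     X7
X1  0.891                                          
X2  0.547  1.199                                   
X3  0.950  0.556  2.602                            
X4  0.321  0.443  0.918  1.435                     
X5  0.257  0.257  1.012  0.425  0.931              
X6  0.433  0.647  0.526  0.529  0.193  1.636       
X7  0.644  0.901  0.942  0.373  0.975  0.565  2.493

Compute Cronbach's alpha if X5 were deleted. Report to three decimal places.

Remaining items: X1, X2, X3, X4, X6, X7 (k = 6).
Σσᵢ² = 0.891 + 1.199 + 2.602 + 1.435 + 1.636 + 2.493 = 10.256
σ²_T = 10.256 + 2 × 9.295 = 28.846
α (item deleted) = (6/5)·(1 − 10.256/28.846) = 0.773

α = 0.773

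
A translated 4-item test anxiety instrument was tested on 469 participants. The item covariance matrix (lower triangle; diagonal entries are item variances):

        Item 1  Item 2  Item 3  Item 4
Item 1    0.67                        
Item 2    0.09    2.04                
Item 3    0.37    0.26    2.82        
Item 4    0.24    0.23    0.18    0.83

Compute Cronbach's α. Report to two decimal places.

Cronbach's α = 0.40

Σσᵢ² = 0.67 + 2.04 + 2.82 + 0.83 = 6.36
Sum of the distinct covariances = 1.37
σ²_T = 6.36 + 2 × 1.37 = 9.10
α = (k/(k−1))·(1 − Σσᵢ²/σ²_T) = (4/3)·(1 − 6.36/9.10) = 0.40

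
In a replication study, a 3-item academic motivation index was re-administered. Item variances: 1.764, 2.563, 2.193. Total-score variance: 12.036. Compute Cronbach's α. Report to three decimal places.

α = 0.687

Σσ²ᵢ = 1.764 + 2.563 + 2.193 = 6.520
α = (k/(k−1))·(1 − Σσ²ᵢ/total variance) = (3/2)·(1 − 6.520/12.036) = 0.687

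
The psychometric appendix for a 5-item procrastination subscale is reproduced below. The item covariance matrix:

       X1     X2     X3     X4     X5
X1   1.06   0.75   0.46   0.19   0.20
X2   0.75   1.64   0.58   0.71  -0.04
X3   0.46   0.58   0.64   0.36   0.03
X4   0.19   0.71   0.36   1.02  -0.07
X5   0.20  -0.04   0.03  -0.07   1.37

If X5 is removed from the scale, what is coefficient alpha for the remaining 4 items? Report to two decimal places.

α = 0.78

Remaining items: X1, X2, X3, X4 (k = 4).
ΣVar(i) = 1.06 + 1.64 + 0.64 + 1.02 = 4.36
Var(T) = 4.36 + 2 × 3.05 = 10.46
α (item deleted) = (4/3)·(1 − 4.36/10.46) = 0.78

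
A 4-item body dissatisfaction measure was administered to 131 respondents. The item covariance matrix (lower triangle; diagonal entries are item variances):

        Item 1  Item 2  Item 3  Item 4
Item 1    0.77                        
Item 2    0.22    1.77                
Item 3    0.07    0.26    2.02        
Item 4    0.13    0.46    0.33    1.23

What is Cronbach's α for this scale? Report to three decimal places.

Σσᵢ² = 0.77 + 1.77 + 2.02 + 1.23 = 5.79
Sum of the distinct covariances = 1.47
σ²_T = 5.79 + 2 × 1.47 = 8.73
α = (k/(k−1))·(1 − Σσᵢ²/σ²_T) = (4/3)·(1 − 5.79/8.73) = 0.449

α = 0.449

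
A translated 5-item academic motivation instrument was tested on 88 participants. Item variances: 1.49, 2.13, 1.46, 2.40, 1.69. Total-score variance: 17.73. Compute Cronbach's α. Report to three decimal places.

α = 0.603

ΣVar(i) = 1.49 + 2.13 + 1.46 + 2.40 + 1.69 = 9.17
α = (k/(k−1))·(1 − ΣVar(i)/Var(T)) = (5/4)·(1 − 9.17/17.73) = 0.603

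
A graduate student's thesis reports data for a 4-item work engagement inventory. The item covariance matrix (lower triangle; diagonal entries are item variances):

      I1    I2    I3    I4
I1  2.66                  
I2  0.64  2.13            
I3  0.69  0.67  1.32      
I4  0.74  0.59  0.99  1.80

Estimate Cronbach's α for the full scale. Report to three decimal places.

Cronbach's α = 0.696

sum of item variances = 2.66 + 2.13 + 1.32 + 1.80 = 7.91
Sum of off-diagonal covariances = 4.32
σ²_T = 7.91 + 2 × 4.32 = 16.55
α = (k/(k−1))·(1 − sum of item variances/σ²_T) = (4/3)·(1 − 7.91/16.55) = 0.696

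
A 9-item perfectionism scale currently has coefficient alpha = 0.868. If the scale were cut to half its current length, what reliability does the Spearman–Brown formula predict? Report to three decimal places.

Length factor m = 1/2
α' = m·α / (1 − (1−m)·α)
   = 1/2 × 0.868 / (1 − (1 − 1/2) × 0.868)
   = 0.4340 / 0.5660 = 0.767

predicted reliability = 0.767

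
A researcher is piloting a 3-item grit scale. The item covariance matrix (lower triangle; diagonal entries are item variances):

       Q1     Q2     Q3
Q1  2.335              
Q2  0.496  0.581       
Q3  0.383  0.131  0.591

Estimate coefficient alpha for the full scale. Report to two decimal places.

α = 0.55

sum of item variances = 2.335 + 0.581 + 0.591 = 3.507
Sum of the distinct covariances = 1.010
total variance = 3.507 + 2 × 1.010 = 5.527
α = (k/(k−1))·(1 − sum of item variances/total variance) = (3/2)·(1 − 3.507/5.527) = 0.55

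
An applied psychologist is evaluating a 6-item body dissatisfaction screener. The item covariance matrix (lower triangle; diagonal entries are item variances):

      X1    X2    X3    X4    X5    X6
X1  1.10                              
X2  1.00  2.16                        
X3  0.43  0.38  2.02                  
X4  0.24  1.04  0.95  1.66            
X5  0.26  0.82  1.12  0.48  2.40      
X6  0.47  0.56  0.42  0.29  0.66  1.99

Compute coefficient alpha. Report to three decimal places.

coefficient alpha = 0.740

Σσᵢ² = 1.10 + 2.16 + 2.02 + 1.66 + 2.40 + 1.99 = 11.33
Sum of the distinct covariances = 9.12
Var(T) = 11.33 + 2 × 9.12 = 29.57
α = (k/(k−1))·(1 − Σσᵢ²/Var(T)) = (6/5)·(1 − 11.33/29.57) = 0.740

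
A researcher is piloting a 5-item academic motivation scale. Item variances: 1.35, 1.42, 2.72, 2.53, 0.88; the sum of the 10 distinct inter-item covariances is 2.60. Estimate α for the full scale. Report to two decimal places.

sum of item variances = 1.35 + 1.42 + 2.72 + 2.53 + 0.88 = 8.90
Sum of distinct covariances = 2.60
total variance = sum of item variances + 2·Σcov = 8.90 + 2 × 2.60 = 14.10
α = (5/4)·(1 − 8.90/14.10) = 0.46

α = 0.46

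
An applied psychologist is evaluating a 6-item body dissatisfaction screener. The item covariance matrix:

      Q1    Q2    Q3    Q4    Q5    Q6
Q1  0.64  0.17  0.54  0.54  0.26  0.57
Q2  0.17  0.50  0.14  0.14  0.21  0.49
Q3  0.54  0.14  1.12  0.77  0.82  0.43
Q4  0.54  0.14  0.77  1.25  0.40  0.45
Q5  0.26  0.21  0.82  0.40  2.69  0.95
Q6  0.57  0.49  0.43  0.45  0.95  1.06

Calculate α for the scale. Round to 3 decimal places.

α = 0.786

ΣVar(i) = 0.64 + 0.50 + 1.12 + 1.25 + 2.69 + 1.06 = 7.26
Sum of the distinct covariances = 6.88
Var(T) = 7.26 + 2 × 6.88 = 21.02
α = (k/(k−1))·(1 − ΣVar(i)/Var(T)) = (6/5)·(1 − 7.26/21.02) = 0.786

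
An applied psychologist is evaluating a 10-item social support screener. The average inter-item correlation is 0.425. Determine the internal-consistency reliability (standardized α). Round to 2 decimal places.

Standardized α = k·r̄ / (1 + (k−1)·r̄) = 10 × 0.425 / (1 + 9 × 0.425)
  = 4.2500 / 4.8250 = 0.88

α = 0.88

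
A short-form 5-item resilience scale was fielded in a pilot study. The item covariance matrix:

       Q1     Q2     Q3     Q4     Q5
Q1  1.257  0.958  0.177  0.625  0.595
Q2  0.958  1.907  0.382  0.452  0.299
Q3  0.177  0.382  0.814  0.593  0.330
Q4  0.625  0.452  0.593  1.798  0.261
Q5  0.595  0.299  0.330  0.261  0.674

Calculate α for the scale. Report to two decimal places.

Σσᵢ² = 1.257 + 1.907 + 0.814 + 1.798 + 0.674 = 6.450
Sum of off-diagonal covariances = 4.672
σ²_total = 6.450 + 2 × 4.672 = 15.794
α = (k/(k−1))·(1 − Σσᵢ²/σ²_total) = (5/4)·(1 − 6.450/15.794) = 0.74

α = 0.74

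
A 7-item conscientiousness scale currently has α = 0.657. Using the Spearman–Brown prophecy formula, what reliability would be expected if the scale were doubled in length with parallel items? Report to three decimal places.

Length factor m = 2
α' = m·α / (1 + (m−1)·α)
   = 2 × 0.657 / (1 + (2 − 1) × 0.657)
   = 1.3140 / 1.6570 = 0.793

predicted reliability = 0.793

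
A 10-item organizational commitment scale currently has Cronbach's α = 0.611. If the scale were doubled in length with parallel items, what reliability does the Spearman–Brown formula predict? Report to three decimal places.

predicted reliability = 0.759

Length factor m = 2
α' = m·α / (1 + (m−1)·α)
   = 2 × 0.611 / (1 + (2 − 1) × 0.611)
   = 1.2220 / 1.6110 = 0.759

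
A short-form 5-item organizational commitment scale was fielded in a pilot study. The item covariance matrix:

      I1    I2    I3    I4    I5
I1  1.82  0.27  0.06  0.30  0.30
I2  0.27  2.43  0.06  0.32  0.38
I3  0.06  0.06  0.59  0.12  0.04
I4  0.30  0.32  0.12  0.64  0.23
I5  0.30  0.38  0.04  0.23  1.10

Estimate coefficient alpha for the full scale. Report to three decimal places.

Σσ²ᵢ = 1.82 + 2.43 + 0.59 + 0.64 + 1.10 = 6.58
Sum of the distinct covariances = 2.08
Var(T) = 6.58 + 2 × 2.08 = 10.74
α = (k/(k−1))·(1 − Σσ²ᵢ/Var(T)) = (5/4)·(1 − 6.58/10.74) = 0.484

coefficient alpha = 0.484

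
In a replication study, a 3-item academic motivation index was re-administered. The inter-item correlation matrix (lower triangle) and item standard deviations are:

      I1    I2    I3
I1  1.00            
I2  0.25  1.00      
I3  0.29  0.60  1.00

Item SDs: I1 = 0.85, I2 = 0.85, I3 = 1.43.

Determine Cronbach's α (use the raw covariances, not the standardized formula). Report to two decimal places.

Σσ²ᵢ = 0.85² + 0.85² + 1.43² = 3.4899
Covariances σ_ij = r_ij · s_i · s_j:
  σ(I1,I2) = 0.25 × 0.85 × 0.85 = 0.1806
  σ(I1,I3) = 0.29 × 0.85 × 1.43 = 0.3525
  σ(I2,I3) = 0.60 × 0.85 × 1.43 = 0.7293
σ²_T = Σσ²ᵢ + 2·Σσ_ij = 3.4899 + 2 × 1.2624 = 6.0147
α = (3/2)·(1 − 3.4899/6.0147) = 0.63

Cronbach's α = 0.63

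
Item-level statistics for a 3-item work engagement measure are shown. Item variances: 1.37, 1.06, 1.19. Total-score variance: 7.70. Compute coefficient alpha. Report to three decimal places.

α = 0.795

ΣVar(i) = 1.37 + 1.06 + 1.19 = 3.62
α = (k/(k−1))·(1 − ΣVar(i)/Var(T)) = (3/2)·(1 − 3.62/7.70) = 0.795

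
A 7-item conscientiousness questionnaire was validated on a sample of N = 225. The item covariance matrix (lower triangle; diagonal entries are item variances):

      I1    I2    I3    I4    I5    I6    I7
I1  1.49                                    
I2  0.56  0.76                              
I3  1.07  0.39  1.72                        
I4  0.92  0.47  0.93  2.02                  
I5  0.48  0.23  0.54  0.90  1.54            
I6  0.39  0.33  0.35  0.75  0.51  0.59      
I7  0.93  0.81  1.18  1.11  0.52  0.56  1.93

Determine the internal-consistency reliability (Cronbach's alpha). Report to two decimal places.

Σσᵢ² = 1.49 + 0.76 + 1.72 + 2.02 + 1.54 + 0.59 + 1.93 = 10.05
Σ_{i<j} σ_ij = 13.93
Var(T) = 10.05 + 2 × 13.93 = 37.91
α = (k/(k−1))·(1 − Σσᵢ²/Var(T)) = (7/6)·(1 − 10.05/37.91) = 0.86

Cronbach's alpha = 0.86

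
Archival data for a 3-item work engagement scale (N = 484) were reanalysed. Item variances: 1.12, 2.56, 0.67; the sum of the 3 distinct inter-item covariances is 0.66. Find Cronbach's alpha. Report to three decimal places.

Cronbach's alpha = 0.349

sum of item variances = 1.12 + 2.56 + 0.67 = 4.35
Sum of distinct covariances = 0.66
σ²_T = sum of item variances + 2·Σcov = 4.35 + 2 × 0.66 = 5.67
α = (3/2)·(1 − 4.35/5.67) = 0.349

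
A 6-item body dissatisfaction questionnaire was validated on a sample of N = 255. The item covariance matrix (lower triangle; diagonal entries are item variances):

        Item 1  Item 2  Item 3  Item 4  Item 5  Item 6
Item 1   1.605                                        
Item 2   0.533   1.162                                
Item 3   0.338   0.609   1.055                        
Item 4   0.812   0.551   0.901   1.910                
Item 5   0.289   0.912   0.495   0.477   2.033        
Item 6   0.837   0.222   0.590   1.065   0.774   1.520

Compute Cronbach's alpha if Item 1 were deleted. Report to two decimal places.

Cronbach's alpha = 0.79

Remaining items: Item 2, Item 3, Item 4, Item 5, Item 6 (k = 5).
Σσ²ᵢ = 1.162 + 1.055 + 1.910 + 2.033 + 1.520 = 7.680
σ²_total = 7.680 + 2 × 6.596 = 20.872
α (item deleted) = (5/4)·(1 − 7.680/20.872) = 0.79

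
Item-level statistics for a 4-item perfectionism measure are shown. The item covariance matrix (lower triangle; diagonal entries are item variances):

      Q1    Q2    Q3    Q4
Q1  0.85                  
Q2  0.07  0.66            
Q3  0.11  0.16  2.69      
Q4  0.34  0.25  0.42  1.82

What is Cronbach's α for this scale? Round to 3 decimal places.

α = 0.413

sum of item variances = 0.85 + 0.66 + 2.69 + 1.82 = 6.02
Sum of the distinct covariances = 1.35
Var(T) = 6.02 + 2 × 1.35 = 8.72
α = (k/(k−1))·(1 − sum of item variances/Var(T)) = (4/3)·(1 − 6.02/8.72) = 0.413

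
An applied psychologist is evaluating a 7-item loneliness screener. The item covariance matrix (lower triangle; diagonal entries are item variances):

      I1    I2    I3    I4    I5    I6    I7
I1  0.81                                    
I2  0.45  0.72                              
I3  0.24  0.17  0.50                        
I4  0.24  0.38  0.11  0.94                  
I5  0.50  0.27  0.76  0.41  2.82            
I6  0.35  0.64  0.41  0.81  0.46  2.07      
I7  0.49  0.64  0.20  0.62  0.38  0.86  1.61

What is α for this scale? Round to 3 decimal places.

sum of item variances = 0.81 + 0.72 + 0.50 + 0.94 + 2.82 + 2.07 + 1.61 = 9.47
Σ_{i<j} σ_ij = 9.39
σ²_total = 9.47 + 2 × 9.39 = 28.25
α = (k/(k−1))·(1 − sum of item variances/σ²_total) = (7/6)·(1 − 9.47/28.25) = 0.776

α = 0.776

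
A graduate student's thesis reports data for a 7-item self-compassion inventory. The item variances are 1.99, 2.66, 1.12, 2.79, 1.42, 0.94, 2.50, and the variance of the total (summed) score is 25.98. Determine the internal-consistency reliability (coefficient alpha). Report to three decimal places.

coefficient alpha = 0.564

sum of item variances = 1.99 + 2.66 + 1.12 + 2.79 + 1.42 + 0.94 + 2.50 = 13.42
α = (k/(k−1))·(1 − sum of item variances/Var(T)) = (7/6)·(1 − 13.42/25.98) = 0.564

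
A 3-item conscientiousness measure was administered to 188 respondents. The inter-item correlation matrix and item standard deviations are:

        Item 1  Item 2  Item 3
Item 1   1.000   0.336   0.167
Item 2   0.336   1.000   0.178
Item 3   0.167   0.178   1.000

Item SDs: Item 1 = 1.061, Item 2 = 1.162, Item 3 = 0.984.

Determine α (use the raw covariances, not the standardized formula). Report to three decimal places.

α = 0.473

Σσ²ᵢ = 1.061² + 1.162² + 0.984² = 3.4442
Covariances σ_ij = r_ij · s_i · s_j:
  σ(Item 1,Item 2) = 0.336 × 1.061 × 1.162 = 0.4142
  σ(Item 1,Item 3) = 0.167 × 1.061 × 0.984 = 0.1744
  σ(Item 2,Item 3) = 0.178 × 1.162 × 0.984 = 0.2035
σ²_T = Σσ²ᵢ + 2·Σσ_ij = 3.4442 + 2 × 0.7921 = 5.0284
α = (3/2)·(1 − 3.4442/5.0284) = 0.473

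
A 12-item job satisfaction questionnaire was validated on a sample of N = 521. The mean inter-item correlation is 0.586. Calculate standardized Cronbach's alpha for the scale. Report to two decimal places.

Standardized α = k·r̄ / (1 + (k−1)·r̄) = 12 × 0.586 / (1 + 11 × 0.586)
  = 7.0320 / 7.4460 = 0.94

standardized Cronbach's alpha = 0.94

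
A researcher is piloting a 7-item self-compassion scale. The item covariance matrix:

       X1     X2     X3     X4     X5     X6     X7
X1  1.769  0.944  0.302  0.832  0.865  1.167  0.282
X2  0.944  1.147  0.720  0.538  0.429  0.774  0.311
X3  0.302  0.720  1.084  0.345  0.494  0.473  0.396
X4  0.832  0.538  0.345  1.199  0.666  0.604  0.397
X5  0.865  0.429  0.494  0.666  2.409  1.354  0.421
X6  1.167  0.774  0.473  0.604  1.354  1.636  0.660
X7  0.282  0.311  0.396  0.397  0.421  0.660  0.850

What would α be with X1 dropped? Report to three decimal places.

α = 0.808

Remaining items: X2, X3, X4, X5, X6, X7 (k = 6).
Σσᵢ² = 1.147 + 1.084 + 1.199 + 2.409 + 1.636 + 0.850 = 8.325
σ²_T = 8.325 + 2 × 8.582 = 25.489
α (item deleted) = (6/5)·(1 − 8.325/25.489) = 0.808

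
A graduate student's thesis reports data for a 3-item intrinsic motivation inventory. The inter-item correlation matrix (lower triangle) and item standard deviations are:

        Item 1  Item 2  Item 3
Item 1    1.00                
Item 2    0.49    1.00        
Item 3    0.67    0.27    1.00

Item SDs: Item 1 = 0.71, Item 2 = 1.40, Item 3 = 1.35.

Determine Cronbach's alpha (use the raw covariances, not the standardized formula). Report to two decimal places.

Σσ²ᵢ = 0.71² + 1.40² + 1.35² = 4.2866
Covariances σ_ij = r_ij · s_i · s_j:
  σ(Item 1,Item 2) = 0.49 × 0.71 × 1.40 = 0.4871
  σ(Item 1,Item 3) = 0.67 × 0.71 × 1.35 = 0.6422
  σ(Item 2,Item 3) = 0.27 × 1.40 × 1.35 = 0.5103
σ²_T = Σσ²ᵢ + 2·Σσ_ij = 4.2866 + 2 × 1.6396 = 7.5658
α = (3/2)·(1 − 4.2866/7.5658) = 0.65

α = 0.65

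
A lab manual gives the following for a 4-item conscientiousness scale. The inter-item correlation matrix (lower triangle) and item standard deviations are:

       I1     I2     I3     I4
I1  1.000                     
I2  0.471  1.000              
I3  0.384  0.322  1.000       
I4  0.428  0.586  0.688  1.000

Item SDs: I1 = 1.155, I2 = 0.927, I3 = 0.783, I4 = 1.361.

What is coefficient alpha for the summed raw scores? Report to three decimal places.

α = 0.775

Σσ²ᵢ = 1.155² + 0.927² + 0.783² + 1.361² = 4.6588
Covariances σ_ij = r_ij · s_i · s_j:
  σ(I1,I2) = 0.471 × 1.155 × 0.927 = 0.5043
  σ(I1,I3) = 0.384 × 1.155 × 0.783 = 0.3473
  σ(I1,I4) = 0.428 × 1.155 × 1.361 = 0.6728
  σ(I2,I3) = 0.322 × 0.927 × 0.783 = 0.2337
  σ(I2,I4) = 0.586 × 0.927 × 1.361 = 0.7393
  σ(I3,I4) = 0.688 × 0.783 × 1.361 = 0.7332
σ²_T = Σσ²ᵢ + 2·Σσ_ij = 4.6588 + 2 × 3.2306 = 11.1200
α = (4/3)·(1 − 4.6588/11.1200) = 0.775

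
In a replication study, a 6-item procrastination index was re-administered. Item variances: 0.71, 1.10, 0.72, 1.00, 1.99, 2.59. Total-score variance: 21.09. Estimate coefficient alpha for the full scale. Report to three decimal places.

coefficient alpha = 0.739

Σσ²ᵢ = 0.71 + 1.10 + 0.72 + 1.00 + 1.99 + 2.59 = 8.11
α = (k/(k−1))·(1 − Σσ²ᵢ/σ²_total) = (6/5)·(1 − 8.11/21.09) = 0.739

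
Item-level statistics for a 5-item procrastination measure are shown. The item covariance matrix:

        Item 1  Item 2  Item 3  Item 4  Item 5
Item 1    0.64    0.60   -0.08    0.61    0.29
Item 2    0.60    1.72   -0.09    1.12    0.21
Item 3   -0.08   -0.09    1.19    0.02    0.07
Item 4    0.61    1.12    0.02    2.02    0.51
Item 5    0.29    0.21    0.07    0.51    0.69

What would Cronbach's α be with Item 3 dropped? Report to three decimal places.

Remaining items: Item 1, Item 2, Item 4, Item 5 (k = 4).
Σσ²ᵢ = 0.64 + 1.72 + 2.02 + 0.69 = 5.07
σ²_T = 5.07 + 2 × 3.34 = 11.75
α (item deleted) = (4/3)·(1 − 5.07/11.75) = 0.758

α = 0.758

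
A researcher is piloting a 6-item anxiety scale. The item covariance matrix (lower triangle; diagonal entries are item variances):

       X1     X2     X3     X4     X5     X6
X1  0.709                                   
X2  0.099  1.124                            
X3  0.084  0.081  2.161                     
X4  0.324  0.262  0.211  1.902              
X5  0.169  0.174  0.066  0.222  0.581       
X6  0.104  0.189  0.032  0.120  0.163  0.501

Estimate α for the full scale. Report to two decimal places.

α = 0.48

ΣVar(i) = 0.709 + 1.124 + 2.161 + 1.902 + 0.581 + 0.501 = 6.978
Sum of off-diagonal covariances = 2.300
σ²_total = 6.978 + 2 × 2.300 = 11.578
α = (k/(k−1))·(1 − ΣVar(i)/σ²_total) = (6/5)·(1 − 6.978/11.578) = 0.48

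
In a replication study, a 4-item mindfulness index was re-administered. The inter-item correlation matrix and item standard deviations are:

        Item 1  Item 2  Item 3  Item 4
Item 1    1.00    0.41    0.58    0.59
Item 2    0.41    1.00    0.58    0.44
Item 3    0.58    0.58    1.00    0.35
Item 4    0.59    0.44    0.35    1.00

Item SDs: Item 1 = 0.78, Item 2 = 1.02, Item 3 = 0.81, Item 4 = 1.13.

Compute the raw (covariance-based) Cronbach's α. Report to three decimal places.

Σσ²ᵢ = 0.78² + 1.02² + 0.81² + 1.13² = 3.5818
Covariances σ_ij = r_ij · s_i · s_j:
  σ(Item 1,Item 2) = 0.41 × 0.78 × 1.02 = 0.3262
  σ(Item 1,Item 3) = 0.58 × 0.78 × 0.81 = 0.3664
  σ(Item 1,Item 4) = 0.59 × 0.78 × 1.13 = 0.5200
  σ(Item 2,Item 3) = 0.58 × 1.02 × 0.81 = 0.4792
  σ(Item 2,Item 4) = 0.44 × 1.02 × 1.13 = 0.5071
  σ(Item 3,Item 4) = 0.35 × 0.81 × 1.13 = 0.3204
σ²_T = Σσ²ᵢ + 2·Σσ_ij = 3.5818 + 2 × 2.5193 = 8.6204
α = (4/3)·(1 − 3.5818/8.6204) = 0.779

Cronbach's α = 0.779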